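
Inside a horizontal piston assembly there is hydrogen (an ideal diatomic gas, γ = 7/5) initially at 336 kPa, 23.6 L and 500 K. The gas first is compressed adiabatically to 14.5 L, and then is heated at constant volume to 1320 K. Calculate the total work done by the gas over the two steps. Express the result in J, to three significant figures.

W_total ≈ -4260 J

Step 1 (adiabatic): W = (P₁V₁ − P₂V₂)/(γ−1) = (7930 − 9635)/0.4 = -4264 J.
Step 2 (isochoric): W = 0 (constant volume).
W_total = -4264 + 0 = -4264 J.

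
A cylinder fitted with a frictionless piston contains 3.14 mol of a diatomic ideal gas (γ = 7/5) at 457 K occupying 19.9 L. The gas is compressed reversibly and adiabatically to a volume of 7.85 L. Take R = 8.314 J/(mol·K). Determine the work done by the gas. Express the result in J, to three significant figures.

Adiabatic: TV^(γ−1) = const with γ = 7/5.
T₂ = T₁ (V₁/V₂)^(γ−1) = 457 × (19.9/7.85)^0.4 = 457 × 1.451 = 663 K.
W_by = nCᵥ(T₁ − T₂) = (3.14)(20.79)(457 − 663) = -13444 J.

W ≈ -13400 J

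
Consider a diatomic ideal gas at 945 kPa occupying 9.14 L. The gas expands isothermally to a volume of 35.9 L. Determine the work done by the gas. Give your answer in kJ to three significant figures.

Isothermal: W = nRT ln(V₂/V₁) = P₁V₁ ln(V₂/V₁).
P₁V₁ = (945 kPa)(9.14 L) = 8637 J.
W = 8637 × ln(35.9/9.14) = 8637 × 1.368
W_by_gas = 11816 J.

W ≈ 11.8 kJ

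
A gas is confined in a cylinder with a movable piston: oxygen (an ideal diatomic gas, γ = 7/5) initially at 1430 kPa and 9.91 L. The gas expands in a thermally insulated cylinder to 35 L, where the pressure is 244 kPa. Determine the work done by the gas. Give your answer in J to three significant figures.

W ≈ 14100 J

Adiabatic: W = (P₁V₁ − P₂V₂)/(γ − 1) with γ = 7/5.
P₁V₁ = 14171 J, P₂V₂ = 8540 J.
W = (14171 − 8540) / 0.4 = 14078 J.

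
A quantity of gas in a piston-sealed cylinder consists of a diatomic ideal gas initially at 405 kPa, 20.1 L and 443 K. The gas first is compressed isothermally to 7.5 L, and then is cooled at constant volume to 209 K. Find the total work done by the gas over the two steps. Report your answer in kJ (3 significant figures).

W_total ≈ -8.03 kJ

Step 1 (isothermal): W = P₁V₁ ln(V₂/V₁) = (8141) ln(7.5/20.1) = -8025 J.
Step 2 (isochoric): W = 0 (constant volume).
W_total = -8025 + 0 = -8025 J.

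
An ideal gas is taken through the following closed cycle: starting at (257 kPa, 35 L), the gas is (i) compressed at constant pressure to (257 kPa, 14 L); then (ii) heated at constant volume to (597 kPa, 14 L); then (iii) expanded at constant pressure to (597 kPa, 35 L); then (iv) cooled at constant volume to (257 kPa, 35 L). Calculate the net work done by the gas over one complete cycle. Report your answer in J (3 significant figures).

Constant-volume legs do no work.
W(i) = (257)(14 − 35) = -5397 J; W(iii) = (597)(35 − 14) = 12537 J.
W_net = -5397 + 12537 = 7140 J (the clockwise enclosed area).

W_net ≈ 7140 J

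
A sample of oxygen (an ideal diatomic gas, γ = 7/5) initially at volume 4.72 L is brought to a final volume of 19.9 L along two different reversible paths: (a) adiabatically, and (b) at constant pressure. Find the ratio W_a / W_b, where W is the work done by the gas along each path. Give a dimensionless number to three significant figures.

Path (a) adiabatic: W = P₁V₁(1 − (V₁/V₂)^(γ−1))/(γ−1) → W_a/(P₁V₁) = 1.094.
Path (b) isobaric: W = P₁(V₂ − V₁) → W_b/(P₁V₁) = 3.216.
W_a / W_b = 1.094 / 3.216 = 0.3402.

W_a / W_b ≈ 0.340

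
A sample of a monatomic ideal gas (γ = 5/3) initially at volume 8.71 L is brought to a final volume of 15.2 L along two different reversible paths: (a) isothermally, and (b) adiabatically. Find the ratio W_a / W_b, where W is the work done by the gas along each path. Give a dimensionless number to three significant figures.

W_a / W_b ≈ 1.20

Path (a) isothermal: W = P₁V₁ ln(V₂/V₁) → W_a/(P₁V₁) = 0.5568.
Path (b) adiabatic: W = P₁V₁(1 − (V₁/V₂)^(γ−1))/(γ−1) → W_b/(P₁V₁) = 0.4652.
W_a / W_b = 0.5568 / 0.4652 = 1.197.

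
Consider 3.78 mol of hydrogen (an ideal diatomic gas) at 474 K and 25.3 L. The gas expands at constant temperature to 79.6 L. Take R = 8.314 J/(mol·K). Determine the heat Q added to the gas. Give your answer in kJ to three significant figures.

Isothermal ⇒ ΔU = 0, so Q = W = nRT ln(V₂/V₁).
Q = (3.78)(8.314)(474) ln(79.6/25.3) = 14896 × 1.146 = 17074 J.

Q ≈ 17.1 kJ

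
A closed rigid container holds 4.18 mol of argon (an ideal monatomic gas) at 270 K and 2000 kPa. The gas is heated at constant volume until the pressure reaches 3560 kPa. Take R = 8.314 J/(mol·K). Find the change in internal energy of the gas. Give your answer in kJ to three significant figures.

Constant volume ⇒ W = 0, so Q = ΔU = nCᵥΔT with Cᵥ = 3R/2 = 12.47 J/(mol·K).
At constant V, T₂/T₁ = P₂/P₁ ⇒ ΔT = T₁(P₂/P₁ − 1) = 270·(3560/2000 − 1) = 210.6 K.
ΔU = (4.18)(12.47)(210.6) = 10978 J.

ΔU ≈ 11.0 kJ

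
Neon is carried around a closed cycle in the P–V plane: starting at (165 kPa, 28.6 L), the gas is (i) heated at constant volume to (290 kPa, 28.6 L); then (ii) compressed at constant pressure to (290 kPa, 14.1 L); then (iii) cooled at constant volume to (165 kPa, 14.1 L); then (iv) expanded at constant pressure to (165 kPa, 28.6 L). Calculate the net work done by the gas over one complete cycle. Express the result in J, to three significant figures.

W_net ≈ -1810 J

Constant-volume legs do no work.
W(ii) = (290)(14.1 − 28.6) = -4205 J; W(iv) = (165)(28.6 − 14.1) = 2393 J.
W_net = -4205 + 2393 = -1813 J (the counter-clockwise enclosed area).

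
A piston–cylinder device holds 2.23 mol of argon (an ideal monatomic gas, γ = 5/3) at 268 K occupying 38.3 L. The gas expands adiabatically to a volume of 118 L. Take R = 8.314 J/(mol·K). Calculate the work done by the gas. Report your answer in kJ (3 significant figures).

Adiabatic: TV^(γ−1) = const with γ = 5/3.
T₂ = T₁ (V₁/V₂)^(γ−1) = 268 × (38.3/118)^0.667 = 268 × 0.4723 = 126.6 K.
W_by = nCᵥ(T₁ − T₂) = (2.23)(12.47)(268 − 126.6) = 3933 J.

W ≈ 3.93 kJ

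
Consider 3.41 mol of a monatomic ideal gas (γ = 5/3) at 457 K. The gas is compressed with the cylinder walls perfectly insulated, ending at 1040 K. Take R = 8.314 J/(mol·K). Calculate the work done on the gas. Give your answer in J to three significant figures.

Adiabatic ⇒ Q = 0, so W_by = −ΔU = nCᵥ(T₁ − T₂).
Cᵥ = 3R/2 = 12.47 J/(mol·K).
W = (3.41)(12.47)(457 − 1040) = -24793 J.
Work on gas = −W_by = 24793 J.

W ≈ 24800 J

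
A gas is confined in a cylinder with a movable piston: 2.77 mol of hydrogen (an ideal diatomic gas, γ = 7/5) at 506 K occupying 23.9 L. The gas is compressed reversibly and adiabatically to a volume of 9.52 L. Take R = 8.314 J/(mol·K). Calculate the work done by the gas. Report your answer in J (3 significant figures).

W ≈ -13000 J

Adiabatic: TV^(γ−1) = const with γ = 7/5.
T₂ = T₁ (V₁/V₂)^(γ−1) = 506 × (23.9/9.52)^0.4 = 506 × 1.445 = 731.2 K.
W_by = nCᵥ(T₁ − T₂) = (2.77)(20.79)(506 − 731.2) = -12968 J.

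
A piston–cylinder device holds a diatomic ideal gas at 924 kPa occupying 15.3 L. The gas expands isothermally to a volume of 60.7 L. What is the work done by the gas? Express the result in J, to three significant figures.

Isothermal: W = nRT ln(V₂/V₁) = P₁V₁ ln(V₂/V₁).
P₁V₁ = (924 kPa)(15.3 L) = 14137 J.
W = 14137 × ln(60.7/15.3) = 14137 × 1.378
W_by_gas = 19482 J.

W ≈ 19500 J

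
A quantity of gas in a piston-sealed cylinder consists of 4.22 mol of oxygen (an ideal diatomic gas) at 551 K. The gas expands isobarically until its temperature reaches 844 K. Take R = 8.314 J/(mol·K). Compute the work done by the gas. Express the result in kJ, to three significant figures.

W ≈ 10.3 kJ

Isobaric: W = P ΔV = nR ΔT.
W = (4.22)(8.314)(844 − 551) = 10280 J.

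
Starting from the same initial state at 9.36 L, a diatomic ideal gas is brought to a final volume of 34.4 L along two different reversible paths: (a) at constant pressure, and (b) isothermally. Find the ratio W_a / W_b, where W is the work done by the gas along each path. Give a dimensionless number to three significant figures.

W_a / W_b ≈ 2.06

Path (a) isobaric: W = P₁(V₂ − V₁) → W_a/(P₁V₁) = 2.675.
Path (b) isothermal: W = P₁V₁ ln(V₂/V₁) → W_b/(P₁V₁) = 1.302.
W_a / W_b = 2.675 / 1.302 = 2.055.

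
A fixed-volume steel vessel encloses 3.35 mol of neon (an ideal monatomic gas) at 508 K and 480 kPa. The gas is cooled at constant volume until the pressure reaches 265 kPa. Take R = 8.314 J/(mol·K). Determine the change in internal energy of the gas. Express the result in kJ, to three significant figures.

Constant volume ⇒ W = 0, so Q = ΔU = nCᵥΔT with Cᵥ = 3R/2 = 12.47 J/(mol·K).
At constant V, T₂/T₁ = P₂/P₁ ⇒ ΔT = T₁(P₂/P₁ − 1) = 508·(265/480 − 1) = -227.5 K.
ΔU = (3.35)(12.47)(-227.5) = -9506 J.

ΔU ≈ -9.51 kJ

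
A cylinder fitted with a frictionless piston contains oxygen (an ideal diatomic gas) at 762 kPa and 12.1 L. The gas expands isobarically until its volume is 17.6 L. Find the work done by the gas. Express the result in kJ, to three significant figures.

Isobaric: W = P ΔV.
W = (762 kPa)(17.6 − 12.1 L) = (762)(5.5) = 4191 J.

W ≈ 4.19 kJ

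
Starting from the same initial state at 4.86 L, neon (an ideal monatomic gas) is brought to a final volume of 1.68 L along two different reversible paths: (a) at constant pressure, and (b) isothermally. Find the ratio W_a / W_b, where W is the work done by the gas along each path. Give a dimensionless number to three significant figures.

Path (a) isobaric: W = P₁(V₂ − V₁) → W_a/(P₁V₁) = -0.6543.
Path (b) isothermal: W = P₁V₁ ln(V₂/V₁) → W_b/(P₁V₁) = -1.062.
W_a / W_b = -0.6543 / -1.062 = 0.616.

W_a / W_b ≈ 0.616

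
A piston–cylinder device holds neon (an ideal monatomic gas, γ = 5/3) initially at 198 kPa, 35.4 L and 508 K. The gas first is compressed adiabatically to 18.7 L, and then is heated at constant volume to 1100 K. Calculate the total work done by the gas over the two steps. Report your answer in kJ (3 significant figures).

W_total ≈ -5.58 kJ

Step 1 (adiabatic): W = (P₁V₁ − P₂V₂)/(γ−1) = (7009 − 10726)/0.667 = -5575 J.
Step 2 (isochoric): W = 0 (constant volume).
W_total = -5575 + 0 = -5575 J.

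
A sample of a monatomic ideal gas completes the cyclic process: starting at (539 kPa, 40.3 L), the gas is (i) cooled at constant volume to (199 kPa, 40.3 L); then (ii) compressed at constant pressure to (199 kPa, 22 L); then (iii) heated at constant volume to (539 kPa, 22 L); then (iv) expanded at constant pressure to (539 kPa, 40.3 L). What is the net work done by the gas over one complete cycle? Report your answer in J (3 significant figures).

Constant-volume legs do no work.
W(ii) = (199)(22 − 40.3) = -3642 J; W(iv) = (539)(40.3 − 22) = 9864 J.
W_net = -3642 + 9864 = 6222 J (the clockwise enclosed area).

W_net ≈ 6220 J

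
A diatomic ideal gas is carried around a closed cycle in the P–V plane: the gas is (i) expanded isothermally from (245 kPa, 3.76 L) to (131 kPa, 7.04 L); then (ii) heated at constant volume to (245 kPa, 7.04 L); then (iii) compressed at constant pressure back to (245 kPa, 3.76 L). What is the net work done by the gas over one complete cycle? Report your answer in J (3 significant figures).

W_net ≈ -226 J

Leg (i): W = PᵢVᵢ ln(V_f/Vᵢ) = (921.2) ln(7.04/3.76) = 577.8 J.
Leg (ii): W = 0.
Leg (iii): W = PΔV = (245)(3.76 − 7.04) = -803.6 J.
W_net = 577.8 − 803.6 = -225.8 J.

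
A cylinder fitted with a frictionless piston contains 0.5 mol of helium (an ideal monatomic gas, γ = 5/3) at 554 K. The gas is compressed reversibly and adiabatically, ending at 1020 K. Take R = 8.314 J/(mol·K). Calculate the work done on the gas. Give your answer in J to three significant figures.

W ≈ 2910 J

Adiabatic ⇒ Q = 0, so W_by = −ΔU = nCᵥ(T₁ − T₂).
Cᵥ = 3R/2 = 12.47 J/(mol·K).
W = (0.5)(12.47)(554 − 1020) = -2906 J.
Work on gas = −W_by = 2906 J.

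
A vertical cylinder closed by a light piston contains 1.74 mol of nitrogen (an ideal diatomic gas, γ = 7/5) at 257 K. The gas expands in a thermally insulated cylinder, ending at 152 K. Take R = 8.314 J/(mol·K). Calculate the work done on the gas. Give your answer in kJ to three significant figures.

Adiabatic ⇒ Q = 0, so W_by = −ΔU = nCᵥ(T₁ − T₂).
Cᵥ = 5R/2 = 20.79 J/(mol·K).
W = (1.74)(20.79)(257 − 152) = 3797 J.
Work on gas = −W_by = -3797 J.

W ≈ -3.80 kJ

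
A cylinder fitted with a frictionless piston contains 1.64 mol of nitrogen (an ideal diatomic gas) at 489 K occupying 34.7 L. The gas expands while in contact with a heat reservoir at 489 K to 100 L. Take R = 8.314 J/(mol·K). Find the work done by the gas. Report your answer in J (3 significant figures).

Isothermal: W = nRT ln(V₂/V₁).
W = (1.64)(8.314)(489) × ln(100/34.7)
  = 6667 × 1.058
W_by_gas = 7057 J.

W ≈ 7060 J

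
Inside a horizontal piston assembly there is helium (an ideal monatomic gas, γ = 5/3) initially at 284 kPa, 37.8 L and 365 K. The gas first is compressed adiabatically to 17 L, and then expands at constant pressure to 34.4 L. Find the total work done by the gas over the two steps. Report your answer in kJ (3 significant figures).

Step 1 (adiabatic): W = (P₁V₁ − P₂V₂)/(γ−1) = (10735 − 18288)/0.667 = -11330 J.
After step 1: P = 1076 kPa, V = 17 L, T = 621.8 K.
Step 2 (isobaric): W = PΔV = (1076 kPa)(34.4 − 17 L) = 18719 J.
W_total = -11330 + 18719 = 7389 J.

W_total ≈ 7.39 kJ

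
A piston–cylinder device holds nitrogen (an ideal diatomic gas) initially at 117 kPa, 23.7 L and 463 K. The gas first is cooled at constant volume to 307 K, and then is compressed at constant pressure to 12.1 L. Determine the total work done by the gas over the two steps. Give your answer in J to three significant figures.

Step 1 (isochoric): W = 0 (constant volume).
After step 1: P = 77.58 kPa (V unchanged).
Step 2 (isobaric): W = PΔV = (77.58 kPa)(12.1 − 23.7 L) = -899.9 J.
W_total = 0 − 899.9 = -899.9 J.

W_total ≈ -900 J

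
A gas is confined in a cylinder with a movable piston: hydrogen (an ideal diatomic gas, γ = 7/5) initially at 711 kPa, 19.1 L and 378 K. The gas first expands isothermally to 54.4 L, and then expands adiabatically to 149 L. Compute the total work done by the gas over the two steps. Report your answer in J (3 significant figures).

W_total ≈ 25500 J

Step 1 (isothermal): W = P₁V₁ ln(V₂/V₁) = (13580) ln(54.4/19.1) = 14214 J.
After step 1: P = 249.6 kPa, V = 54.4 L, T = 378 K.
Step 2 (adiabatic): W = (P₁V₁ − P₂V₂)/(γ−1) = (13580 − 9075)/0.4 = 11262 J.
W_total = 14214 + 11262 = 25476 J.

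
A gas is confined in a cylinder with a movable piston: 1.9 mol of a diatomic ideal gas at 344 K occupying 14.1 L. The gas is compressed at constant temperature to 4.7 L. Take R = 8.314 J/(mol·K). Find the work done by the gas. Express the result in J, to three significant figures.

Isothermal: W = nRT ln(V₂/V₁).
W = (1.9)(8.314)(344) × ln(4.7/14.1)
  = 5434 × -1.099
W_by_gas = -5970 J.

W ≈ -5970 J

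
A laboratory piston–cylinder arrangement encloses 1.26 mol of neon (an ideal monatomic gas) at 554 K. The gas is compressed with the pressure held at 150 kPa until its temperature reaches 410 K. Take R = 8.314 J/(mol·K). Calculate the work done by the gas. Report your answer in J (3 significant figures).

Isobaric: W = P ΔV = nR ΔT.
W = (1.26)(8.314)(410 − 554) = -1508 J.

W ≈ -1510 J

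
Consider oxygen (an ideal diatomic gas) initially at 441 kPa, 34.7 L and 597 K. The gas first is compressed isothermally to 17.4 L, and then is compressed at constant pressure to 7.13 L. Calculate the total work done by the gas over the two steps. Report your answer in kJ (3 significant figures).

W_total ≈ -19.6 kJ

Step 1 (isothermal): W = P₁V₁ ln(V₂/V₁) = (15303) ln(17.4/34.7) = -10563 J.
After step 1: P = 879.5 kPa, V = 17.4 L, T = 597 K.
Step 2 (isobaric): W = PΔV = (879.5 kPa)(7.13 − 17.4 L) = -9032 J.
W_total = -10563 − 9032 = -19595 J.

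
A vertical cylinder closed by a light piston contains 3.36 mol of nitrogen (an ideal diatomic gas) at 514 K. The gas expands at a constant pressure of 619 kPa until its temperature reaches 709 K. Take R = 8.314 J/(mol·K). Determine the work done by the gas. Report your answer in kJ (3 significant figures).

W ≈ 5.45 kJ

Isobaric: W = P ΔV = nR ΔT.
W = (3.36)(8.314)(709 − 514) = 5447 J.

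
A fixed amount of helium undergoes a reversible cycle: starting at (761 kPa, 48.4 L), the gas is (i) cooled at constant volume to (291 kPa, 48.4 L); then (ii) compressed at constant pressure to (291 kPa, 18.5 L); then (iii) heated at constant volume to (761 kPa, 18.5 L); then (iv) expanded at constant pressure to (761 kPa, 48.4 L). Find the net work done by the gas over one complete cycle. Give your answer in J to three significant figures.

Constant-volume legs do no work.
W(ii) = (291)(18.5 − 48.4) = -8701 J; W(iv) = (761)(48.4 − 18.5) = 22754 J.
W_net = -8701 + 22754 = 14053 J (the clockwise enclosed area).

W_net ≈ 14100 J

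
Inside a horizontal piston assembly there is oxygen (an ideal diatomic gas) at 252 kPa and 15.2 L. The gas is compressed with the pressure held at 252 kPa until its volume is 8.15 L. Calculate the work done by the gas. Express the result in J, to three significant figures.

W ≈ -1780 J

Isobaric: W = P ΔV.
W = (252 kPa)(8.15 − 15.2 L) = (252)(-7.05) = -1777 J.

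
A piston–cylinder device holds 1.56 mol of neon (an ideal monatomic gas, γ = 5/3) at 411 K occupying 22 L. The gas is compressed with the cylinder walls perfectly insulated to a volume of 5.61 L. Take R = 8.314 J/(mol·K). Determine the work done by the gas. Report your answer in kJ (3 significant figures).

W ≈ -11.9 kJ

Adiabatic: TV^(γ−1) = const with γ = 5/3.
T₂ = T₁ (V₁/V₂)^(γ−1) = 411 × (22/5.61)^0.667 = 411 × 2.487 = 1022 K.
W_by = nCᵥ(T₁ − T₂) = (1.56)(12.47)(411 − 1022) = -11888 J.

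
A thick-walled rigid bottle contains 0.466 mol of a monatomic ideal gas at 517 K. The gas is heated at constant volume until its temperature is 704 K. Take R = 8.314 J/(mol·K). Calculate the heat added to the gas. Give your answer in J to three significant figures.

Constant volume ⇒ W = 0, so Q = ΔU = nCᵥΔT with Cᵥ = 3R/2 = 12.47 J/(mol·K).
ΔU = (0.466)(12.47)(704 − 517) = 1087 J.

Q ≈ 1090 J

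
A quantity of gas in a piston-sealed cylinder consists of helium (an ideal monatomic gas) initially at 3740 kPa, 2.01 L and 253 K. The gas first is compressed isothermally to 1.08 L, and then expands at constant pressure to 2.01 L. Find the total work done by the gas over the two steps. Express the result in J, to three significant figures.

Step 1 (isothermal): W = P₁V₁ ln(V₂/V₁) = (7517) ln(1.08/2.01) = -4670 J.
After step 1: P = 6961 kPa, V = 1.08 L, T = 253 K.
Step 2 (isobaric): W = PΔV = (6961 kPa)(2.01 − 1.08 L) = 6473 J.
W_total = -4670 + 6473 = 1804 J.

W_total ≈ 1800 J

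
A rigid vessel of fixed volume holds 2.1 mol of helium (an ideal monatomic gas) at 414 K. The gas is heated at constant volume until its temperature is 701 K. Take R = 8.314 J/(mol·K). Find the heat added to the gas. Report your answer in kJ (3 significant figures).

Q ≈ 7.52 kJ

Constant volume ⇒ W = 0, so Q = ΔU = nCᵥΔT with Cᵥ = 3R/2 = 12.47 J/(mol·K).
ΔU = (2.1)(12.47)(701 − 414) = 7516 J.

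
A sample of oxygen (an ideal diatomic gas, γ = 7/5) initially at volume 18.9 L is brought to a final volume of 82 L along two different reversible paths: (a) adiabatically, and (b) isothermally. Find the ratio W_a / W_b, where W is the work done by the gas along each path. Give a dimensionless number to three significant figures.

W_a / W_b ≈ 0.756

Path (a) adiabatic: W = P₁V₁(1 − (V₁/V₂)^(γ−1))/(γ−1) → W_a/(P₁V₁) = 1.11.
Path (b) isothermal: W = P₁V₁ ln(V₂/V₁) → W_b/(P₁V₁) = 1.468.
W_a / W_b = 1.11 / 1.468 = 0.7564.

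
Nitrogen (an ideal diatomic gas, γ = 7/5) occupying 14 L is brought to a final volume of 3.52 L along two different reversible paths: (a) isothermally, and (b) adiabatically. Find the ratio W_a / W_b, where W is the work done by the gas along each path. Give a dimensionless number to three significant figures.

W_a / W_b ≈ 0.749

Path (a) isothermal: W = P₁V₁ ln(V₂/V₁) → W_a/(P₁V₁) = -1.381.
Path (b) adiabatic: W = P₁V₁(1 − (V₁/V₂)^(γ−1))/(γ−1) → W_b/(P₁V₁) = -1.843.
W_a / W_b = -1.381 / -1.843 = 0.7492.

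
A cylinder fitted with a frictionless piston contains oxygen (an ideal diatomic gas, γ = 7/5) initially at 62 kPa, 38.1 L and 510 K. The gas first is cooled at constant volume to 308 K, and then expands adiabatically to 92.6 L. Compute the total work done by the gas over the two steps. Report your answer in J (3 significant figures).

Step 1 (isochoric): W = 0 (constant volume).
After step 1: P = 37.44 kPa (V unchanged).
Step 2 (adiabatic): W = (P₁V₁ − P₂V₂)/(γ−1) = (1427 − 1000)/0.4 = 1066 J.
W_total = 0 + 1066 = 1066 J.

W_total ≈ 1070 J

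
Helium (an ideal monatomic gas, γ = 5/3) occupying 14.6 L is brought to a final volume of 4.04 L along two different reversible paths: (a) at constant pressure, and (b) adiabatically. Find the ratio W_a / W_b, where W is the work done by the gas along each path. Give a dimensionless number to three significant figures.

Path (a) isobaric: W = P₁(V₂ − V₁) → W_a/(P₁V₁) = -0.7233.
Path (b) adiabatic: W = P₁V₁(1 − (V₁/V₂)^(γ−1))/(γ−1) → W_b/(P₁V₁) = -2.032.
W_a / W_b = -0.7233 / -2.032 = 0.3559.

W_a / W_b ≈ 0.356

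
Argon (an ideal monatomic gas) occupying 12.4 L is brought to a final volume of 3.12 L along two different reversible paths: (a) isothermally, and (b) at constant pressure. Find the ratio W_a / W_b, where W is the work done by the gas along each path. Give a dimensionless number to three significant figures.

W_a / W_b ≈ 1.84

Path (a) isothermal: W = P₁V₁ ln(V₂/V₁) → W_a/(P₁V₁) = -1.38.
Path (b) isobaric: W = P₁(V₂ − V₁) → W_b/(P₁V₁) = -0.7484.
W_a / W_b = -1.38 / -0.7484 = 1.844.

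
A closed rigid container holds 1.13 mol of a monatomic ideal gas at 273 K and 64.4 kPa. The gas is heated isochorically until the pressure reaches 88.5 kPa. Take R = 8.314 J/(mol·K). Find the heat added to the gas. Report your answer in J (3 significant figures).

Q ≈ 1440 J

Constant volume ⇒ W = 0, so Q = ΔU = nCᵥΔT with Cᵥ = 3R/2 = 12.47 J/(mol·K).
At constant V, T₂/T₁ = P₂/P₁ ⇒ ΔT = T₁(P₂/P₁ − 1) = 273·(88.5/64.4 − 1) = 102.2 K.
ΔU = (1.13)(12.47)(102.2) = 1440 J.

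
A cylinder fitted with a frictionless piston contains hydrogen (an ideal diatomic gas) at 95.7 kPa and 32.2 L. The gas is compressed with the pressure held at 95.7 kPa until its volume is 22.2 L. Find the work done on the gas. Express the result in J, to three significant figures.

Isobaric: W = P ΔV.
W = (95.7 kPa)(22.2 − 32.2 L) = (95.7)(-10) = -957 J.
Work on gas = −W_by = 957 J.

W ≈ 957 J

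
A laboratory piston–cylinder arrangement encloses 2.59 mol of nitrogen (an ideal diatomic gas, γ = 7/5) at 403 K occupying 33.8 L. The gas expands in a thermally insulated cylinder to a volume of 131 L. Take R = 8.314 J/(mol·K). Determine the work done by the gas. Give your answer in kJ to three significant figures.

W ≈ 9.08 kJ

Adiabatic: TV^(γ−1) = const with γ = 7/5.
T₂ = T₁ (V₁/V₂)^(γ−1) = 403 × (33.8/131)^0.4 = 403 × 0.5816 = 234.4 K.
W_by = nCᵥ(T₁ − T₂) = (2.59)(20.79)(403 − 234.4) = 9076 J.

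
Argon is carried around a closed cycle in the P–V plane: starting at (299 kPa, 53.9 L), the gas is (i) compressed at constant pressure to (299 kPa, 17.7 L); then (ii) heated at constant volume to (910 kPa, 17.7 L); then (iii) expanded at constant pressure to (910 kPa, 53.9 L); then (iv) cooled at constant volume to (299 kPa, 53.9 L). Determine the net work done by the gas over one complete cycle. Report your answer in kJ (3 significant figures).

Constant-volume legs do no work.
W(i) = (299)(17.7 − 53.9) = -10824 J; W(iii) = (910)(53.9 − 17.7) = 32942 J.
W_net = -10824 + 32942 = 22118 J (the clockwise enclosed area).

W_net ≈ 22.1 kJ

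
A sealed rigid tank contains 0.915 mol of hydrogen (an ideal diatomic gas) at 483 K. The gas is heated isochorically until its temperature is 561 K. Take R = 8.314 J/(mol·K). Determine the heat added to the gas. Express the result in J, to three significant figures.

Constant volume ⇒ W = 0, so Q = ΔU = nCᵥΔT with Cᵥ = 5R/2 = 20.79 J/(mol·K).
ΔU = (0.915)(20.79)(561 − 483) = 1483 J.

Q ≈ 1480 J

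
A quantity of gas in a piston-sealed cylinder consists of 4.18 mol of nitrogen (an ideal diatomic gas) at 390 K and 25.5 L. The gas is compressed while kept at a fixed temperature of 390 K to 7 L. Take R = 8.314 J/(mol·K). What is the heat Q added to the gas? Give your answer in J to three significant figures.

Isothermal ⇒ ΔU = 0, so Q = W = nRT ln(V₂/V₁).
Q = (4.18)(8.314)(390) ln(7/25.5) = 13553 × -1.293 = -17522 J.

Q ≈ -17500 J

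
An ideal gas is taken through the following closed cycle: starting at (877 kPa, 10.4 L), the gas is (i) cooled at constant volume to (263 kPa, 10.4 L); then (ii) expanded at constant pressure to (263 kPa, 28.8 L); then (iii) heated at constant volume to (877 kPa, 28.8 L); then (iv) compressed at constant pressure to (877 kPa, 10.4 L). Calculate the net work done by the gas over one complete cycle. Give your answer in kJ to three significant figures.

Constant-volume legs do no work.
W(ii) = (263)(28.8 − 10.4) = 4839 J; W(iv) = (877)(10.4 − 28.8) = -16137 J.
W_net = 4839 − 16137 = -11298 J (the counter-clockwise enclosed area).

W_net ≈ -11.3 kJ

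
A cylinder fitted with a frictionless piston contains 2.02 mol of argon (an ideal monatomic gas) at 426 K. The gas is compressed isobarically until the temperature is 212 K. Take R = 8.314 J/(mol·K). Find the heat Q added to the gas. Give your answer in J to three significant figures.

Isobaric: W = nRΔT = (2.02)(8.314)(-214) = -3594 J.
ΔU = nCᵥΔT with Cᵥ = 3R/2: ΔU = (2.02)(12.47)(-214) = -5391 J.
Q = ΔU + W = -5391 − 3594 = -8985 J.

Q ≈ -8980 J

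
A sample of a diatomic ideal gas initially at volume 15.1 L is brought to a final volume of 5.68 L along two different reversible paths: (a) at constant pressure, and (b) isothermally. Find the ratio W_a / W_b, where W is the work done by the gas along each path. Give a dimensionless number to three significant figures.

W_a / W_b ≈ 0.638

Path (a) isobaric: W = P₁(V₂ − V₁) → W_a/(P₁V₁) = -0.6238.
Path (b) isothermal: W = P₁V₁ ln(V₂/V₁) → W_b/(P₁V₁) = -0.9777.
W_a / W_b = -0.6238 / -0.9777 = 0.638.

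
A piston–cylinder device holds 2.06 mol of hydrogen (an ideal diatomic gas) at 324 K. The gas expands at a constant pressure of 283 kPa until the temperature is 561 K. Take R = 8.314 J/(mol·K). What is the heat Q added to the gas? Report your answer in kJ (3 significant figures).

Q ≈ 14.2 kJ

Isobaric: W = nRΔT = (2.06)(8.314)(237) = 4059 J.
ΔU = nCᵥΔT with Cᵥ = 5R/2: ΔU = (2.06)(20.79)(237) = 10148 J.
Q = ΔU + W = 10148 + 4059 = 14207 J.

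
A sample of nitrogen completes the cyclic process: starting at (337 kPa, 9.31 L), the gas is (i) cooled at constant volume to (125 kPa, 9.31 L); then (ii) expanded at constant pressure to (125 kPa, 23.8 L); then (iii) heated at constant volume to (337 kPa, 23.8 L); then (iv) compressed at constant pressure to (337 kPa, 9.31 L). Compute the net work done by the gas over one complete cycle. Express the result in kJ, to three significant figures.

Constant-volume legs do no work.
W(ii) = (125)(23.8 − 9.31) = 1811 J; W(iv) = (337)(9.31 − 23.8) = -4883 J.
W_net = 1811 − 4883 = -3072 J (the counter-clockwise enclosed area).

W_net ≈ -3.07 kJ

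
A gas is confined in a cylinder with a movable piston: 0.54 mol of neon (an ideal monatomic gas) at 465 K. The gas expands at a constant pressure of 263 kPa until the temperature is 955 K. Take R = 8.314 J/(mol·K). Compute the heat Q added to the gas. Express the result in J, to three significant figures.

Q ≈ 5500 J

Isobaric: W = nRΔT = (0.54)(8.314)(490) = 2200 J.
ΔU = nCᵥΔT with Cᵥ = 3R/2: ΔU = (0.54)(12.47)(490) = 3300 J.
Q = ΔU + W = 3300 + 2200 = 5500 J.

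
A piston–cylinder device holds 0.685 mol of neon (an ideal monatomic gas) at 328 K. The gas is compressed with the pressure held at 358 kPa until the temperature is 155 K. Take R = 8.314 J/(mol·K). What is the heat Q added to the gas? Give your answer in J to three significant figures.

Q ≈ -2460 J

Isobaric: W = nRΔT = (0.685)(8.314)(-173) = -985.3 J.
ΔU = nCᵥΔT with Cᵥ = 3R/2: ΔU = (0.685)(12.47)(-173) = -1478 J.
Q = ΔU + W = -1478 − 985.3 = -2463 J.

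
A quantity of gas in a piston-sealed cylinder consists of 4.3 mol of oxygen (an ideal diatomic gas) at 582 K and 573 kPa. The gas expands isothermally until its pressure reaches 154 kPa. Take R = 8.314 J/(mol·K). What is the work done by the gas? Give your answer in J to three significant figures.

W ≈ 27300 J

Isothermal process: W = nRT ln(V₂/V₁) = nRT ln(P₁/P₂).
W = (4.3)(8.314)(582) × ln(573/154)
  = 20807 × ln(3.721) = 20807 × 1.314
W_by_gas = 27339 J.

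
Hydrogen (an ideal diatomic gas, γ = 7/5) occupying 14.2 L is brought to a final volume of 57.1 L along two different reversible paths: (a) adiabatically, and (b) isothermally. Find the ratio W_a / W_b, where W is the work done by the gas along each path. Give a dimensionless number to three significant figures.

W_a / W_b ≈ 0.767

Path (a) adiabatic: W = P₁V₁(1 − (V₁/V₂)^(γ−1))/(γ−1) → W_a/(P₁V₁) = 1.067.
Path (b) isothermal: W = P₁V₁ ln(V₂/V₁) → W_b/(P₁V₁) = 1.392.
W_a / W_b = 1.067 / 1.392 = 0.7669.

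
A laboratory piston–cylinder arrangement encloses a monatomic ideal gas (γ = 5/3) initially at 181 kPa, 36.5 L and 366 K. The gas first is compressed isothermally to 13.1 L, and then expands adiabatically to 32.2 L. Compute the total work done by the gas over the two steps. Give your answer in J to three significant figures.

Step 1 (isothermal): W = P₁V₁ ln(V₂/V₁) = (6606) ln(13.1/36.5) = -6770 J.
After step 1: P = 504.3 kPa, V = 13.1 L, T = 366 K.
Step 2 (adiabatic): W = (P₁V₁ − P₂V₂)/(γ−1) = (6606 − 3627)/0.667 = 4469 J.
W_total = -6770 + 4469 = -2301 J.

W_total ≈ -2300 J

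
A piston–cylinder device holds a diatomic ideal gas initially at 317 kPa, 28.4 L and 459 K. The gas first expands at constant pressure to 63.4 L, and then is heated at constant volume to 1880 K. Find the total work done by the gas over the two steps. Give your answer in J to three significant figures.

W_total ≈ 11100 J

Step 1 (isobaric): W = PΔV = (317 kPa)(63.4 − 28.4 L) = 11095 J.
Step 2 (isochoric): W = 0 (constant volume).
W_total = 11095 + 0 = 11095 J.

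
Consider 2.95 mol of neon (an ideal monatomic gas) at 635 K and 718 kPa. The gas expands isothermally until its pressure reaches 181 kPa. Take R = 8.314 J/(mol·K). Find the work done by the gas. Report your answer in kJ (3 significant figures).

Isothermal process: W = nRT ln(V₂/V₁) = nRT ln(P₁/P₂).
W = (2.95)(8.314)(635) × ln(718/181)
  = 15574 × ln(3.967) = 15574 × 1.378
W_by_gas = 21461 J.

W ≈ 21.5 kJ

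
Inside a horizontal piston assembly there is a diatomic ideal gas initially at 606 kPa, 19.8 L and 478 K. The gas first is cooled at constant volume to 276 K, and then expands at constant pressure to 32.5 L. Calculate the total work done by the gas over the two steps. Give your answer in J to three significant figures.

Step 1 (isochoric): W = 0 (constant volume).
After step 1: P = 349.9 kPa (V unchanged).
Step 2 (isobaric): W = PΔV = (349.9 kPa)(32.5 − 19.8 L) = 4444 J.
W_total = 0 + 4444 = 4444 J.

W_total ≈ 4440 J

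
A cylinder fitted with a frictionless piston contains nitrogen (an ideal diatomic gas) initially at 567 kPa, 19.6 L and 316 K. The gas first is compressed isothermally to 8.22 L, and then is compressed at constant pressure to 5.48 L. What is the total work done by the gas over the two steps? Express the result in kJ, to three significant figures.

Step 1 (isothermal): W = P₁V₁ ln(V₂/V₁) = (11113) ln(8.22/19.6) = -9657 J.
After step 1: P = 1352 kPa, V = 8.22 L, T = 316 K.
Step 2 (isobaric): W = PΔV = (1352 kPa)(5.48 − 8.22 L) = -3704 J.
W_total = -9657 − 3704 = -13361 J.

W_total ≈ -13.4 kJ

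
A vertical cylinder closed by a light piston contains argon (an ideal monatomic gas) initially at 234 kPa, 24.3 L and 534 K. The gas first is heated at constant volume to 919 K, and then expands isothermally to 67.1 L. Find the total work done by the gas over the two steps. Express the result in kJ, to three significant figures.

W_total ≈ 9.94 kJ

Step 1 (isochoric): W = 0 (constant volume).
After step 1: P = 402.7 kPa (V unchanged).
Step 2 (isothermal): W = P₁V₁ ln(V₂/V₁) = (9786) ln(67.1/24.3) = 9940 J.
W_total = 0 + 9940 = 9940 J.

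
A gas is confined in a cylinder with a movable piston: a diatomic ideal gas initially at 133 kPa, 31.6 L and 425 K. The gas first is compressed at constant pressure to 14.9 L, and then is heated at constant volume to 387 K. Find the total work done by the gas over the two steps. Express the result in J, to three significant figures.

W_total ≈ -2220 J

Step 1 (isobaric): W = PΔV = (133 kPa)(14.9 − 31.6 L) = -2221 J.
Step 2 (isochoric): W = 0 (constant volume).
W_total = -2221 + 0 = -2221 J.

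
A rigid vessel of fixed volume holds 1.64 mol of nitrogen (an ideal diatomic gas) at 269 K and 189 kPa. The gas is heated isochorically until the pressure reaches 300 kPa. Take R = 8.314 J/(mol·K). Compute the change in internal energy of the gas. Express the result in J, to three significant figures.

ΔU ≈ 5390 J

Constant volume ⇒ W = 0, so Q = ΔU = nCᵥΔT with Cᵥ = 5R/2 = 20.79 J/(mol·K).
At constant V, T₂/T₁ = P₂/P₁ ⇒ ΔT = T₁(P₂/P₁ − 1) = 269·(300/189 − 1) = 158 K.
ΔU = (1.64)(20.79)(158) = 5385 J.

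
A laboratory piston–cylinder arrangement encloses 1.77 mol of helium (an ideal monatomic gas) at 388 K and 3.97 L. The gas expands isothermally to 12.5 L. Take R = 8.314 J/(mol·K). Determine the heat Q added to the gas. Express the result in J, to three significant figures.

Isothermal ⇒ ΔU = 0, so Q = W = nRT ln(V₂/V₁).
Q = (1.77)(8.314)(388) ln(12.5/3.97) = 5710 × 1.147 = 6549 J.

Q ≈ 6550 J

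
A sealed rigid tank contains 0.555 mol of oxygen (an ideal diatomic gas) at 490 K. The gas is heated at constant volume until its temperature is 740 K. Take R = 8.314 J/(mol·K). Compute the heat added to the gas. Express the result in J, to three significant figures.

Q ≈ 2880 J

Constant volume ⇒ W = 0, so Q = ΔU = nCᵥΔT with Cᵥ = 5R/2 = 20.79 J/(mol·K).
ΔU = (0.555)(20.79)(740 − 490) = 2884 J.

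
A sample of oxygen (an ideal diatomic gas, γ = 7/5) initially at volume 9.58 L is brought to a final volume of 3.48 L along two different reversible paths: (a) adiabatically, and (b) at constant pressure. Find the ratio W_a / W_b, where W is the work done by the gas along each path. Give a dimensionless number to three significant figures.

Path (a) adiabatic: W = P₁V₁(1 − (V₁/V₂)^(γ−1))/(γ−1) → W_a/(P₁V₁) = -1.248.
Path (b) isobaric: W = P₁(V₂ − V₁) → W_b/(P₁V₁) = -0.6367.
W_a / W_b = -1.248 / -0.6367 = 1.961.

W_a / W_b ≈ 1.96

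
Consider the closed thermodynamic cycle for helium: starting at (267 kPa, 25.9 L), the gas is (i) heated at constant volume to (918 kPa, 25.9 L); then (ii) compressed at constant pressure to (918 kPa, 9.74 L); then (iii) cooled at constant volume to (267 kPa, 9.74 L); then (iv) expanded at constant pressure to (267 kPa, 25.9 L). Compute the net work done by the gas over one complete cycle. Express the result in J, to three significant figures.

Constant-volume legs do no work.
W(ii) = (918)(9.74 − 25.9) = -14835 J; W(iv) = (267)(25.9 − 9.74) = 4315 J.
W_net = -14835 + 4315 = -10520 J (the counter-clockwise enclosed area).

W_net ≈ -10500 J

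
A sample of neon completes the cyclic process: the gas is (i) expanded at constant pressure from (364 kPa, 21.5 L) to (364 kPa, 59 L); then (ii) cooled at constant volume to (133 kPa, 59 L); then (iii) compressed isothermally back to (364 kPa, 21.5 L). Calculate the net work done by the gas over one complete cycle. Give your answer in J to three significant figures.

W_net ≈ 5730 J

Leg (i): W = PΔV = (364)(59 − 21.5) = 13650 J.
Leg (ii): W = 0.
Leg (iii): W = PᵢVᵢ ln(V_f/Vᵢ) = (7847) ln(21.5/59) = -7921 J.
W_net = 13650 − 7921 = 5729 J.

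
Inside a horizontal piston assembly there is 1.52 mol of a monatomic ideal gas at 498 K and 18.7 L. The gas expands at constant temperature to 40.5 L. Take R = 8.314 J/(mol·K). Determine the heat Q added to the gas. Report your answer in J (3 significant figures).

Q ≈ 4860 J

Isothermal ⇒ ΔU = 0, so Q = W = nRT ln(V₂/V₁).
Q = (1.52)(8.314)(498) ln(40.5/18.7) = 6293 × 0.7728 = 4863 J.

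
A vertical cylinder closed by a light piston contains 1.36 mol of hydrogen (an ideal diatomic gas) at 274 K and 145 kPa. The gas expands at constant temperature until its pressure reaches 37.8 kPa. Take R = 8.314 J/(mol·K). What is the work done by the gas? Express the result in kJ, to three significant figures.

W ≈ 4.17 kJ

Isothermal process: W = nRT ln(V₂/V₁) = nRT ln(P₁/P₂).
W = (1.36)(8.314)(274) × ln(145/37.8)
  = 3098 × ln(3.836) = 3098 × 1.344
W_by_gas = 4165 J.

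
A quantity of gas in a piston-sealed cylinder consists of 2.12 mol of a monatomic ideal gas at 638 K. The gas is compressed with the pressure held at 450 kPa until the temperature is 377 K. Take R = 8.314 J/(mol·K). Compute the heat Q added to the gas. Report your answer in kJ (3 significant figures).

Q ≈ -11.5 kJ

Isobaric: W = nRΔT = (2.12)(8.314)(-261) = -4600 J.
ΔU = nCᵥΔT with Cᵥ = 3R/2: ΔU = (2.12)(12.47)(-261) = -6900 J.
Q = ΔU + W = -6900 − 4600 = -11501 J.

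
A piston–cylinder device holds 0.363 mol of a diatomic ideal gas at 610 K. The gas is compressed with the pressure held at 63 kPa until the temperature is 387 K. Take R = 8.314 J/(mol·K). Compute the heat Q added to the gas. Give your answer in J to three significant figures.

Isobaric: W = nRΔT = (0.363)(8.314)(-223) = -673 J.
ΔU = nCᵥΔT with Cᵥ = 5R/2: ΔU = (0.363)(20.79)(-223) = -1683 J.
Q = ΔU + W = -1683 − 673 = -2356 J.

Q ≈ -2360 J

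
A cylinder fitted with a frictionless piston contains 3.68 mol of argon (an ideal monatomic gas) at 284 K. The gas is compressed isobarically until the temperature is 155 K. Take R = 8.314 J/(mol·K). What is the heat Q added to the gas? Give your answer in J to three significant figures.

Isobaric: W = nRΔT = (3.68)(8.314)(-129) = -3947 J.
ΔU = nCᵥΔT with Cᵥ = 3R/2: ΔU = (3.68)(12.47)(-129) = -5920 J.
Q = ΔU + W = -5920 − 3947 = -9867 J.

Q ≈ -9870 J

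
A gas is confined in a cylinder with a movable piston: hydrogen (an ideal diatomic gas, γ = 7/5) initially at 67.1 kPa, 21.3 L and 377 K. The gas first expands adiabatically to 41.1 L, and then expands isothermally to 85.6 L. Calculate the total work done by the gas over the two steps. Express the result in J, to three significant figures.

Step 1 (adiabatic): W = (P₁V₁ − P₂V₂)/(γ−1) = (1429 − 1099)/0.4 = 826.1 J.
After step 1: P = 26.73 kPa, V = 41.1 L, T = 289.8 K.
Step 2 (isothermal): W = P₁V₁ ln(V₂/V₁) = (1099) ln(85.6/41.1) = 806.2 J.
W_total = 826.1 + 806.2 = 1632 J.

W_total ≈ 1630 J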